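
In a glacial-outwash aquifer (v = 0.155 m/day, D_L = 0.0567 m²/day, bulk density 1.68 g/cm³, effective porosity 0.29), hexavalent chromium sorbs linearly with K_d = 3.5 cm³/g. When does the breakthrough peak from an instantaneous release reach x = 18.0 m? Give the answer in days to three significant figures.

2420 days

Retardation factor R = 1 + ρ_b·K_d/n = 1 + 1.68 × 3.5/0.29 = 21.28.
Sorption retards both mechanisms: v_R = v/R = 0.007284 m/day, D_R = D/R = 0.002664 m²/day.
Peak time from v_R²t² + 2D_R t − x² = 0: t = (√(D_R² + v_R²x²) − D_R)/v_R².
√(D_R² + v_R²x²) = √(0.002664² + 0.007284² × 18.0²) = 0.1311; v_R² = 5.306e-05.
t = (0.1311 − 0.002664)/5.306e-05 = 2420 days.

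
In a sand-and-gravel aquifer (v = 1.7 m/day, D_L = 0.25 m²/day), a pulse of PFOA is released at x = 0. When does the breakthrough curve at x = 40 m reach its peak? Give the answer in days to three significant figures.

For the 1D instantaneous-source solution, setting ∂C/∂t = 0 at fixed x gives v²t² + 2Dt − x² = 0, so t = (√(D² + v²x²) − D)/v².
√(D² + v²x²) = √(0.25² + 1.7² × 40²) = 68.00; v² = 2.89.
t = (68.00 − 0.25)/2.89 = 23.4 days (vs. the pure-advection estimate x/v = 23.5 d).

23.4 days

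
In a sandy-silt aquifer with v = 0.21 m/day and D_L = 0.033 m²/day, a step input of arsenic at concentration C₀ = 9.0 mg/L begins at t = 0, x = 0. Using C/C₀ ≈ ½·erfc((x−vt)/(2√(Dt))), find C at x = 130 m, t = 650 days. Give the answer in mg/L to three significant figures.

For a continuous step input, C/C₀ ≈ ½·erfc((x−vt)/(2√(Dt))).
vt = 0.21 × 650 = 136.5 m and 2√(Dt) = 2√(0.033 × 650) = 9.263 m.
Argument (x−vt)/(2√(Dt)) = (130 − 136.5)/9.263 = -0.7017; ½·erfc(-0.7017) = 0.8395.
C = 9.0 × 0.8395 = 7.56 mg/L.

7.56 mg/L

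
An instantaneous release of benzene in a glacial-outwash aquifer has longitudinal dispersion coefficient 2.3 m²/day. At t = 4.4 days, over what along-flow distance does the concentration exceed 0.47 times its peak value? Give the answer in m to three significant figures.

11.1 m

The plume is Gaussian with σ = √(2Dt) = √(2 × 2.3 × 4.4) = 4.499 m.
C/C_peak = exp(−Δx²/(2σ²)) = 0.47 ⇒ Δx = σ·√(−2 ln 0.47) = 4.499 × 1.229 = 5.529 m.
Width = 2Δx = 11.1 m.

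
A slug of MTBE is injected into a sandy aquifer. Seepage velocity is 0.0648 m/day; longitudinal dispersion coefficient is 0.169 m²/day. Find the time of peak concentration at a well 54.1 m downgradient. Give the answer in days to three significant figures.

For the 1D instantaneous-source solution, setting ∂C/∂t = 0 at fixed x gives v²t² + 2Dt − x² = 0, so t = (√(D² + v²x²) − D)/v².
√(D² + v²x²) = √(0.169² + 0.0648² × 54.1²) = 3.510; v² = 0.00419904.
t = (3.510 − 0.169)/0.00419904 = 796 days (vs. the pure-advection estimate x/v = 835 d).

796 days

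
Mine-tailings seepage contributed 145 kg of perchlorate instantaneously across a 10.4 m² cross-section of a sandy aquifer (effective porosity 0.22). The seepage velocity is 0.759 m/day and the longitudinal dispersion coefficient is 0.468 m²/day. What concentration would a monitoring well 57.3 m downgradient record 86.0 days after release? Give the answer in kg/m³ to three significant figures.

For an instantaneous plane source, C(x,t) = M/(n_e·A·√(4πDt)) · exp(−(x−vt)²/(4Dt)), with n_e·A the pore (flow) area.
Plume center vt = 0.759 × 86.0 = 65.274 m, so the well at 57.3 m is 7.974 m upgradient of the peak.
√(4πDt) = 22.49 m, giving peak height M/(n_e·A·√(4πDt)) = 145/(0.22 × 10.4 × 22.49) = 2.818 kg/m³.
(x−vt)²/(4Dt) = (-7.974)²/(4 × 0.468 × 86.0) = 0.3950; exp(−0.3950) = 0.6737.
C = 2.818 × 0.6737 = 1.90 kg/m³.

1.90 kg/m³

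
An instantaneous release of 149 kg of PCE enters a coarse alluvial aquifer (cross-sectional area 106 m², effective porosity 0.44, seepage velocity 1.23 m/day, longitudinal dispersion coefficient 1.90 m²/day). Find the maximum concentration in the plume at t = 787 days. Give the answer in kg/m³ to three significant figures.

0.0233 kg/m³

The peak of an instantaneous 1D plume sits at x = vt; there the Gaussian factor is 1 and C_max = M/(n_e·A·√(4πDt)), where n_e·A is the pore area the mass is dissolved in.
√(4πDt) = √(4π × 1.90 × 787) = 137.1 m, so C_max = 149/(0.44 × 106 × 137.1) = 0.0233 kg/m³.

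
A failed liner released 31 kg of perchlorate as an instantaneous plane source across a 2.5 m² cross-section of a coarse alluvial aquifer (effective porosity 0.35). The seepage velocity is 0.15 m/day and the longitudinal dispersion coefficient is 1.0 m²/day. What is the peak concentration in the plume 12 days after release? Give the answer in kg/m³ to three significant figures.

2.89 kg/m³

The peak of an instantaneous 1D plume sits at x = vt; there the Gaussian factor is 1 and C_max = M/(n_e·A·√(4πDt)), where n_e·A is the pore area the mass is dissolved in.
√(4πDt) = √(4π × 1.0 × 12) = 12.28 m, so C_max = 31/(0.35 × 2.5 × 12.28) = 2.89 kg/m³.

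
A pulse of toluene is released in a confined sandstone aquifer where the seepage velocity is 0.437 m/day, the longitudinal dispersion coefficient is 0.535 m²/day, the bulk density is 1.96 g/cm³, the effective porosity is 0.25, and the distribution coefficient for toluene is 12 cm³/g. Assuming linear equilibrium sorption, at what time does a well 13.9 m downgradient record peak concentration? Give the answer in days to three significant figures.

Retardation factor R = 1 + ρ_b·K_d/n = 1 + 1.96 × 12/0.25 = 95.08.
Sorption retards both mechanisms: v_R = v/R = 0.004596 m/day, D_R = D/R = 0.005627 m²/day.
Peak time from v_R²t² + 2D_R t − x² = 0: t = (√(D_R² + v_R²x²) − D_R)/v_R².
√(D_R² + v_R²x²) = √(0.005627² + 0.004596² × 13.9²) = 0.06413; v_R² = 2.112e-05.
t = (0.06413 − 0.005627)/2.112e-05 = 2770 days.

2770 days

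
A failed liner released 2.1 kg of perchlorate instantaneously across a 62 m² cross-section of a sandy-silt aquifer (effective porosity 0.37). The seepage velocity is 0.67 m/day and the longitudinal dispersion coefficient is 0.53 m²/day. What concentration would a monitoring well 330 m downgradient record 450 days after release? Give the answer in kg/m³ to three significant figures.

0.000714 kg/m³

For an instantaneous plane source, C(x,t) = M/(n_e·A·√(4πDt)) · exp(−(x−vt)²/(4Dt)), with n_e·A the pore (flow) area.
Plume center vt = 0.67 × 450 = 301.5 m, so the well at 330 m is 28.5 m downgradient of the peak.
√(4πDt) = 54.75 m, giving peak height M/(n_e·A·√(4πDt)) = 2.1/(0.37 × 62 × 54.75) = 0.001672 kg/m³.
(x−vt)²/(4Dt) = (28.5)²/(4 × 0.53 × 450) = 0.8514; exp(−0.8514) = 0.4268.
C = 0.001672 × 0.4268 = 0.000714 kg/m³.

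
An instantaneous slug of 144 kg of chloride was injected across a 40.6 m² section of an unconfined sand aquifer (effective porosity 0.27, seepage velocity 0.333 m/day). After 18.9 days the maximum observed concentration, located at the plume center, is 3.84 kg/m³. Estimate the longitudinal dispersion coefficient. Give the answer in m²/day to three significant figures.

0.0493 m²/day

At the plume center C_max = M/(n_e·A·√(4πDt)), so D = M²/(4πt·(n_e·A·C_max)²).
n_e·A·C_max = 0.27 × 40.6 × 3.84 = 42.09 kg/m.
D = 144²/(4π × 18.9 × 42.09²) = 0.0493 m²/day.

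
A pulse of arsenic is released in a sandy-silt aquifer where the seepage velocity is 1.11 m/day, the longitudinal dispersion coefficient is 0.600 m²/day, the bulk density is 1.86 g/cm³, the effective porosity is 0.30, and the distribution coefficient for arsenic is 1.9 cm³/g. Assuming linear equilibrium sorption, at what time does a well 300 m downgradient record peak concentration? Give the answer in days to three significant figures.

3450 days

Retardation factor R = 1 + ρ_b·K_d/n = 1 + 1.86 × 1.9/0.30 = 12.78.
Sorption retards both mechanisms: v_R = v/R = 0.08685 m/day, D_R = D/R = 0.04695 m²/day.
Peak time from v_R²t² + 2D_R t − x² = 0: t = (√(D_R² + v_R²x²) − D_R)/v_R².
√(D_R² + v_R²x²) = √(0.04695² + 0.08685² × 300²) = 26.06; v_R² = 0.007543.
t = (26.06 − 0.04695)/0.007543 = 3450 days.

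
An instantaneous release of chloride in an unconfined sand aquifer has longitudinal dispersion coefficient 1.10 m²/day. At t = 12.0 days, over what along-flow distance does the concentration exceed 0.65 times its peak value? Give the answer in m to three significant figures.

The plume is Gaussian with σ = √(2Dt) = √(2 × 1.10 × 12.0) = 5.138 m.
C/C_peak = exp(−Δx²/(2σ²)) = 0.65 ⇒ Δx = σ·√(−2 ln 0.65) = 5.138 × 0.9282 = 4.769 m.
Width = 2Δx = 9.54 m.

9.54 m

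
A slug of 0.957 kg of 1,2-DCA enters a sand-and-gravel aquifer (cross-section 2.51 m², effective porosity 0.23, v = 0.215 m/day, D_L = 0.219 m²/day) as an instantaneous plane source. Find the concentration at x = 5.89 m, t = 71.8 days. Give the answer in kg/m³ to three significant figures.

0.0277 kg/m³

For an instantaneous plane source, C(x,t) = M/(n_e·A·√(4πDt)) · exp(−(x−vt)²/(4Dt)), with n_e·A the pore (flow) area.
Plume center vt = 0.215 × 71.8 = 15.437 m, so the well at 5.89 m is 9.547 m upgradient of the peak.
√(4πDt) = 14.06 m, giving peak height M/(n_e·A·√(4πDt)) = 0.957/(0.23 × 2.51 × 14.06) = 0.1179 kg/m³.
(x−vt)²/(4Dt) = (-9.547)²/(4 × 0.219 × 71.8) = 1.449; exp(−1.449) = 0.2348.
C = 0.1179 × 0.2348 = 0.0277 kg/m³.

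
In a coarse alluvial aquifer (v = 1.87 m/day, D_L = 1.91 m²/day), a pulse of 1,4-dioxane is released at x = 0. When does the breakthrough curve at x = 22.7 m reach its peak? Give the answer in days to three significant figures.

11.6 days

For the 1D instantaneous-source solution, setting ∂C/∂t = 0 at fixed x gives v²t² + 2Dt − x² = 0, so t = (√(D² + v²x²) − D)/v².
√(D² + v²x²) = √(1.91² + 1.87² × 22.7²) = 42.49; v² = 3.4969.
t = (42.49 − 1.91)/3.4969 = 11.6 days (vs. the pure-advection estimate x/v = 12.1 d).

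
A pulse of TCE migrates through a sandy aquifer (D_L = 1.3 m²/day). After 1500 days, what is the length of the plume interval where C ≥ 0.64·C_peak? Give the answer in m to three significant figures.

118 m

The plume is Gaussian with σ = √(2Dt) = √(2 × 1.3 × 1500) = 62.45 m.
C/C_peak = exp(−Δx²/(2σ²)) = 0.64 ⇒ Δx = σ·√(−2 ln 0.64) = 62.45 × 0.9448 = 59.00 m.
Width = 2Δx = 118 m.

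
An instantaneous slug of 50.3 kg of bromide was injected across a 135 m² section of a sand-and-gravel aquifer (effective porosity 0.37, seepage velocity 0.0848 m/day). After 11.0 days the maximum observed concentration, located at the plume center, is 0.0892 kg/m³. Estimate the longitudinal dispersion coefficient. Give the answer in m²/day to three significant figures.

At the plume center C_max = M/(n_e·A·√(4πDt)), so D = M²/(4πt·(n_e·A·C_max)²).
n_e·A·C_max = 0.37 × 135 × 0.0892 = 4.456 kg/m.
D = 50.3²/(4π × 11.0 × 4.456²) = 0.922 m²/day.

0.922 m²/day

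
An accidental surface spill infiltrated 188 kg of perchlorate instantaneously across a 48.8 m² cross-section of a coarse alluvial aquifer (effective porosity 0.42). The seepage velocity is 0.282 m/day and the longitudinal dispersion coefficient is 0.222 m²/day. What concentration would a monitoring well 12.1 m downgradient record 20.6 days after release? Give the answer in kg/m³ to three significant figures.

0.139 kg/m³

For an instantaneous plane source, C(x,t) = M/(n_e·A·√(4πDt)) · exp(−(x−vt)²/(4Dt)), with n_e·A the pore (flow) area.
Plume center vt = 0.282 × 20.6 = 5.8092 m, so the well at 12.1 m is 6.2908 m downgradient of the peak.
√(4πDt) = 7.581 m, giving peak height M/(n_e·A·√(4πDt)) = 188/(0.42 × 48.8 × 7.581) = 1.210 kg/m³.
(x−vt)²/(4Dt) = (6.2908)²/(4 × 0.222 × 20.6) = 2.163; exp(−2.163) = 0.1150.
C = 1.210 × 0.1150 = 0.139 kg/m³.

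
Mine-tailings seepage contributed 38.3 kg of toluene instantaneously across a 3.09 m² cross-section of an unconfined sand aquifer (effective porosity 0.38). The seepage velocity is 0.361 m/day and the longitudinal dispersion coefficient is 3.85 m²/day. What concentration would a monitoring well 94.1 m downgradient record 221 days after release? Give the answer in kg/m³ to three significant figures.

0.297 kg/m³

For an instantaneous plane source, C(x,t) = M/(n_e·A·√(4πDt)) · exp(−(x−vt)²/(4Dt)), with n_e·A the pore (flow) area.
Plume center vt = 0.361 × 221 = 79.781 m, so the well at 94.1 m is 14.319 m downgradient of the peak.
√(4πDt) = 103.4 m, giving peak height M/(n_e·A·√(4πDt)) = 38.3/(0.38 × 3.09 × 103.4) = 0.3155 kg/m³.
(x−vt)²/(4Dt) = (14.319)²/(4 × 3.85 × 221) = 0.06024; exp(−0.06024) = 0.9415.
C = 0.3155 × 0.9415 = 0.297 kg/m³.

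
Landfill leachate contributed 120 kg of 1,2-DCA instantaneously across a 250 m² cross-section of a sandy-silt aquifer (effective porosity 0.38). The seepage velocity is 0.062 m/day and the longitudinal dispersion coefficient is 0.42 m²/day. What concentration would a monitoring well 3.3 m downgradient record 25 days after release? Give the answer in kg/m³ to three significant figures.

0.102 kg/m³

For an instantaneous plane source, C(x,t) = M/(n_e·A·√(4πDt)) · exp(−(x−vt)²/(4Dt)), with n_e·A the pore (flow) area.
Plume center vt = 0.062 × 25 = 1.55 m, so the well at 3.3 m is 1.75 m downgradient of the peak.
√(4πDt) = 11.49 m, giving peak height M/(n_e·A·√(4πDt)) = 120/(0.38 × 250 × 11.49) = 0.1099 kg/m³.
(x−vt)²/(4Dt) = (1.75)²/(4 × 0.42 × 25) = 0.07292; exp(−0.07292) = 0.9297.
C = 0.1099 × 0.9297 = 0.102 kg/m³.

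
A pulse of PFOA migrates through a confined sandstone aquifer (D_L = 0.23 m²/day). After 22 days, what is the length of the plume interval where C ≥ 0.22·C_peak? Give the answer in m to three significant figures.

The plume is Gaussian with σ = √(2Dt) = √(2 × 0.23 × 22) = 3.181 m.
C/C_peak = exp(−Δx²/(2σ²)) = 0.22 ⇒ Δx = σ·√(−2 ln 0.22) = 3.181 × 1.740 = 5.535 m.
Width = 2Δx = 11.1 m.

11.1 m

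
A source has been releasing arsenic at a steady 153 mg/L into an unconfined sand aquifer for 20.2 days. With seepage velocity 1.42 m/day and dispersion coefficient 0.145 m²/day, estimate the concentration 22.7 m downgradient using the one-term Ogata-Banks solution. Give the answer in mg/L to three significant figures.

152 mg/L

For a continuous step input, C/C₀ ≈ ½·erfc((x−vt)/(2√(Dt))).
vt = 1.42 × 20.2 = 28.684 m and 2√(Dt) = 2√(0.145 × 20.2) = 3.423 m.
Argument (x−vt)/(2√(Dt)) = (22.7 − 28.684)/3.423 = -1.748; ½·erfc(-1.748) = 0.9933.
C = 153 × 0.9933 = 152 mg/L.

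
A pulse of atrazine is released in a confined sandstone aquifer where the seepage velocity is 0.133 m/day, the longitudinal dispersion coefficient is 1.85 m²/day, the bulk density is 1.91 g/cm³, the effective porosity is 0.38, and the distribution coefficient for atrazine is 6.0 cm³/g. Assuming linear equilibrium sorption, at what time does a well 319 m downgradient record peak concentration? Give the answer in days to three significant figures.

71500 days

Retardation factor R = 1 + ρ_b·K_d/n = 1 + 1.91 × 6.0/0.38 = 31.16.
Sorption retards both mechanisms: v_R = v/R = 0.004268 m/day, D_R = D/R = 0.05937 m²/day.
Peak time from v_R²t² + 2D_R t − x² = 0: t = (√(D_R² + v_R²x²) − D_R)/v_R².
√(D_R² + v_R²x²) = √(0.05937² + 0.004268² × 319²) = 1.363; v_R² = 1.822e-05.
t = (1.363 − 0.05937)/1.822e-05 = 71500 days.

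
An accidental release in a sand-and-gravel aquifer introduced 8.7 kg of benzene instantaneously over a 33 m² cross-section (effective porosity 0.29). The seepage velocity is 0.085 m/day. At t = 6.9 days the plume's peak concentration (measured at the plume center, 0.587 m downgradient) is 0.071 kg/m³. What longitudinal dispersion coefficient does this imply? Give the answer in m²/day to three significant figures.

1.89 m²/day

At the plume center C_max = M/(n_e·A·√(4πDt)), so D = M²/(4πt·(n_e·A·C_max)²).
n_e·A·C_max = 0.29 × 33 × 0.071 = 0.6795 kg/m.
D = 8.7²/(4π × 6.9 × 0.6795²) = 1.89 m²/day.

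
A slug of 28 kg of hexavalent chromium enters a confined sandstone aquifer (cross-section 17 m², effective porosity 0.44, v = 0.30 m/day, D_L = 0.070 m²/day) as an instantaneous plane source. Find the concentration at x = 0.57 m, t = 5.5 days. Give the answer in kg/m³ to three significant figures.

For an instantaneous plane source, C(x,t) = M/(n_e·A·√(4πDt)) · exp(−(x−vt)²/(4Dt)), with n_e·A the pore (flow) area.
Plume center vt = 0.30 × 5.5 = 1.65 m, so the well at 0.57 m is 1.08 m upgradient of the peak.
√(4πDt) = 2.200 m, giving peak height M/(n_e·A·√(4πDt)) = 28/(0.44 × 17 × 2.200) = 1.702 kg/m³.
(x−vt)²/(4Dt) = (-1.08)²/(4 × 0.070 × 5.5) = 0.7574; exp(−0.7574) = 0.4689.
C = 1.702 × 0.4689 = 0.798 kg/m³.

0.798 kg/m³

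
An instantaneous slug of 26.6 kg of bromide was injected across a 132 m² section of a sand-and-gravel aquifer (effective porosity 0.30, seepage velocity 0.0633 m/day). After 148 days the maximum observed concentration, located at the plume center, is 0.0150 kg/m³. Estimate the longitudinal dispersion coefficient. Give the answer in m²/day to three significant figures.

At the plume center C_max = M/(n_e·A·√(4πDt)), so D = M²/(4πt·(n_e·A·C_max)²).
n_e·A·C_max = 0.30 × 132 × 0.0150 = 0.5940 kg/m.
D = 26.6²/(4π × 148 × 0.5940²) = 1.08 m²/day.

1.08 m²/day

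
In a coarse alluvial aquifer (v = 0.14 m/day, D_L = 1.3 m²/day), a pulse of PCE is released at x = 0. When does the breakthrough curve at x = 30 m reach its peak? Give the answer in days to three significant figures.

158 days

For the 1D instantaneous-source solution, setting ∂C/∂t = 0 at fixed x gives v²t² + 2Dt − x² = 0, so t = (√(D² + v²x²) − D)/v².
√(D² + v²x²) = √(1.3² + 0.14² × 30²) = 4.397; v² = 0.0196.
t = (4.397 − 1.3)/0.0196 = 158 days (vs. the pure-advection estimate x/v = 214 d).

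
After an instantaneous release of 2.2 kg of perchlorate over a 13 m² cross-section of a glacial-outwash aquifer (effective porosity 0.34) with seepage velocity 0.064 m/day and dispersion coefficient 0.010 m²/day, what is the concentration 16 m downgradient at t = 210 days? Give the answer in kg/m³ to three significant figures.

0.0444 kg/m³

For an instantaneous plane source, C(x,t) = M/(n_e·A·√(4πDt)) · exp(−(x−vt)²/(4Dt)), with n_e·A the pore (flow) area.
Plume center vt = 0.064 × 210 = 13.44 m, so the well at 16 m is 2.56 m downgradient of the peak.
√(4πDt) = 5.137 m, giving peak height M/(n_e·A·√(4πDt)) = 2.2/(0.34 × 13 × 5.137) = 0.09689 kg/m³.
(x−vt)²/(4Dt) = (2.56)²/(4 × 0.010 × 210) = 0.7802; exp(−0.7802) = 0.4583.
C = 0.09689 × 0.4583 = 0.0444 kg/m³.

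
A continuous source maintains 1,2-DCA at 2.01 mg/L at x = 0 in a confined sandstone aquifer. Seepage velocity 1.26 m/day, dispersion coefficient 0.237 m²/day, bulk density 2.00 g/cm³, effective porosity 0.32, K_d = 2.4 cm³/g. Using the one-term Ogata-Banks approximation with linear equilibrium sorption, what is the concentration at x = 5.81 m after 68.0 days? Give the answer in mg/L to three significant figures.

0.752 mg/L

Retardation factor R = 1 + ρ_b·K_d/n = 1 + 2.00 × 2.4/0.32 = 16.00.
Sorption retards both mechanisms: v_R = v/R = 0.07875 m/day, D_R = D/R = 0.01481 m²/day.
v_R·t = 0.07875 × 68.0 = 5.355 m; 2√(D_R t) = 2.007 m; argument = (5.81 − 5.355)/2.007 = 0.2267.
C = C₀ × ½·erfc(0.2267) = 2.01 × 0.3743 = 0.752 mg/L.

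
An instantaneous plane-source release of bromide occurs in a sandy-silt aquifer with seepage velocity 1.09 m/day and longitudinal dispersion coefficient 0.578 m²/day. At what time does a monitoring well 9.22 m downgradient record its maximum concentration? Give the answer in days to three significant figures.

7.99 days

For the 1D instantaneous-source solution, setting ∂C/∂t = 0 at fixed x gives v²t² + 2Dt − x² = 0, so t = (√(D² + v²x²) − D)/v².
√(D² + v²x²) = √(0.578² + 1.09² × 9.22²) = 10.07; v² = 1.1881.
t = (10.07 − 0.578)/1.1881 = 7.99 days (vs. the pure-advection estimate x/v = 8.46 d).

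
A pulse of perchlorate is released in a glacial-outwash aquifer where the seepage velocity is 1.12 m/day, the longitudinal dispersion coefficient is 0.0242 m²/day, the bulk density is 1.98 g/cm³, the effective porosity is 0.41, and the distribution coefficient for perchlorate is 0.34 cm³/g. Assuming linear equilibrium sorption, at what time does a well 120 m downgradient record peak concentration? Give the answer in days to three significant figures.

Retardation factor R = 1 + ρ_b·K_d/n = 1 + 1.98 × 0.34/0.41 = 2.642.
Sorption retards both mechanisms: v_R = v/R = 0.4239 m/day, D_R = D/R = 0.009160 m²/day.
Peak time from v_R²t² + 2D_R t − x² = 0: t = (√(D_R² + v_R²x²) − D_R)/v_R².
√(D_R² + v_R²x²) = √(0.009160² + 0.4239² × 120²) = 50.87; v_R² = 0.1797.
t = (50.87 − 0.009160)/0.1797 = 283 days.

283 days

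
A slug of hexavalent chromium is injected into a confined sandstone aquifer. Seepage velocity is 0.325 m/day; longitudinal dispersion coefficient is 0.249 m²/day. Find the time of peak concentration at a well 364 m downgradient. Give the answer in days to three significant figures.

1120 days

For the 1D instantaneous-source solution, setting ∂C/∂t = 0 at fixed x gives v²t² + 2Dt − x² = 0, so t = (√(D² + v²x²) − D)/v².
√(D² + v²x²) = √(0.249² + 0.325² × 364²) = 118.3; v² = 0.105625.
t = (118.3 − 0.249)/0.105625 = 1120 days (vs. the pure-advection estimate x/v = 1120 d).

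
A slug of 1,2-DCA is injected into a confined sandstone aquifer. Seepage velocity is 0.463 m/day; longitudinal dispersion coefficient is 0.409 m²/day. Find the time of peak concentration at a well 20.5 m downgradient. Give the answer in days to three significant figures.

For the 1D instantaneous-source solution, setting ∂C/∂t = 0 at fixed x gives v²t² + 2Dt − x² = 0, so t = (√(D² + v²x²) − D)/v².
√(D² + v²x²) = √(0.409² + 0.463² × 20.5²) = 9.500; v² = 0.214369.
t = (9.500 − 0.409)/0.214369 = 42.4 days (vs. the pure-advection estimate x/v = 44.3 d).

42.4 days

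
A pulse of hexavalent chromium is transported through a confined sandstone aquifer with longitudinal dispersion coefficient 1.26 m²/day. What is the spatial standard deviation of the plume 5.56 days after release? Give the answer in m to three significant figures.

3.74 m

Dispersive spreading gives a Gaussian with σ² = 2Dt; advection only shifts the center.
σ = √(2 × 1.26 × 5.56) = 3.74 m.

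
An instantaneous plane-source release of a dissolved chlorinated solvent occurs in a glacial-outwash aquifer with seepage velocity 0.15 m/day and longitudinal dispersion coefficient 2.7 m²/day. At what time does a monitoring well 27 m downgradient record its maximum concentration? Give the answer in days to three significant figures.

96.3 days

For the 1D instantaneous-source solution, setting ∂C/∂t = 0 at fixed x gives v²t² + 2Dt − x² = 0, so t = (√(D² + v²x²) − D)/v².
√(D² + v²x²) = √(2.7² + 0.15² × 27²) = 4.867; v² = 0.0225.
t = (4.867 − 2.7)/0.0225 = 96.3 days (vs. the pure-advection estimate x/v = 180 d).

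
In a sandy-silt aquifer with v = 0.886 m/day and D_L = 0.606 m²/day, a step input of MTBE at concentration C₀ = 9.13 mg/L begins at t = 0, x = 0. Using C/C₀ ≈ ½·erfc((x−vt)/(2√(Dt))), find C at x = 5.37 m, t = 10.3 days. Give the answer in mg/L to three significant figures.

7.82 mg/L

For a continuous step input, C/C₀ ≈ ½·erfc((x−vt)/(2√(Dt))).
vt = 0.886 × 10.3 = 9.1258 m and 2√(Dt) = 2√(0.606 × 10.3) = 4.997 m.
Argument (x−vt)/(2√(Dt)) = (5.37 − 9.1258)/4.997 = -0.7516; ½·erfc(-0.7516) = 0.8561.
C = 9.13 × 0.8561 = 7.82 mg/L.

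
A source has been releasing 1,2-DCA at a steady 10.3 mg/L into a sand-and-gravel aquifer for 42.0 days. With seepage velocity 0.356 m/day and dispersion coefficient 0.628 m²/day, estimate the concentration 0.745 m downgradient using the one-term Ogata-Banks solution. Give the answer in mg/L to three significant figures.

For a continuous step input, C/C₀ ≈ ½·erfc((x−vt)/(2√(Dt))).
vt = 0.356 × 42.0 = 14.952 m and 2√(Dt) = 2√(0.628 × 42.0) = 10.27 m.
Argument (x−vt)/(2√(Dt)) = (0.745 − 14.952)/10.27 = -1.383; ½·erfc(-1.383) = 0.9748.
C = 10.3 × 0.9748 = 10.0 mg/L.

10.0 mg/L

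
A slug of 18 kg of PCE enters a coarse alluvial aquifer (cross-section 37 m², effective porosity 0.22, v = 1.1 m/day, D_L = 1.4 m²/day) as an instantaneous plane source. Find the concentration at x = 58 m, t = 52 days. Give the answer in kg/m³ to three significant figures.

For an instantaneous plane source, C(x,t) = M/(n_e·A·√(4πDt)) · exp(−(x−vt)²/(4Dt)), with n_e·A the pore (flow) area.
Plume center vt = 1.1 × 52 = 57.2 m, so the well at 58 m is 0.8 m downgradient of the peak.
√(4πDt) = 30.25 m, giving peak height M/(n_e·A·√(4πDt)) = 18/(0.22 × 37 × 30.25) = 0.07310 kg/m³.
(x−vt)²/(4Dt) = (0.8)²/(4 × 1.4 × 52) = 0.002198; exp(−0.002198) = 0.9978.
C = 0.07310 × 0.9978 = 0.0729 kg/m³.

0.0729 kg/m³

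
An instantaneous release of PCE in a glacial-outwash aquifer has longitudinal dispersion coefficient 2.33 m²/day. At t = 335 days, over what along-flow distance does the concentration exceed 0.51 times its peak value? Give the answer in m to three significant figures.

The plume is Gaussian with σ = √(2Dt) = √(2 × 2.33 × 335) = 39.51 m.
C/C_peak = exp(−Δx²/(2σ²)) = 0.51 ⇒ Δx = σ·√(−2 ln 0.51) = 39.51 × 1.160 = 45.83 m.
Width = 2Δx = 91.7 m.

91.7 m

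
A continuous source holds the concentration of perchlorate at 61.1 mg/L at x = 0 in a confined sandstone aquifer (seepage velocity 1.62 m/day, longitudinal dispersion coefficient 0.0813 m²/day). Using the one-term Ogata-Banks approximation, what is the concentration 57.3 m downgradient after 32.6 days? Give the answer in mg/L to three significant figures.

For a continuous step input, C/C₀ ≈ ½·erfc((x−vt)/(2√(Dt))).
vt = 1.62 × 32.6 = 52.812 m and 2√(Dt) = 2√(0.0813 × 32.6) = 3.256 m.
Argument (x−vt)/(2√(Dt)) = (57.3 − 52.812)/3.256 = 1.378; ½·erfc(1.378) = 0.02566.
C = 61.1 × 0.02566 = 1.57 mg/L.

1.57 mg/L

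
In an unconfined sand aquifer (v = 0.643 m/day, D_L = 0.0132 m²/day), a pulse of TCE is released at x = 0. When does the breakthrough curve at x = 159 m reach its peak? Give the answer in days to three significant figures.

247 days

For the 1D instantaneous-source solution, setting ∂C/∂t = 0 at fixed x gives v²t² + 2Dt − x² = 0, so t = (√(D² + v²x²) − D)/v².
√(D² + v²x²) = √(0.0132² + 0.643² × 159²) = 102.2; v² = 0.413449.
t = (102.2 − 0.0132)/0.413449 = 247 days (vs. the pure-advection estimate x/v = 247 d).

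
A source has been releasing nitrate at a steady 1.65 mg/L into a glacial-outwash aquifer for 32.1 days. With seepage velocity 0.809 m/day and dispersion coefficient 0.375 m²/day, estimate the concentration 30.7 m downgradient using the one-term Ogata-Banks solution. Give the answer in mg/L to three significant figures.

0.276 mg/L

For a continuous step input, C/C₀ ≈ ½·erfc((x−vt)/(2√(Dt))).
vt = 0.809 × 32.1 = 25.9689 m and 2√(Dt) = 2√(0.375 × 32.1) = 6.939 m.
Argument (x−vt)/(2√(Dt)) = (30.7 − 25.9689)/6.939 = 0.6818; ½·erfc(0.6818) = 0.1675.
C = 1.65 × 0.1675 = 0.276 mg/L.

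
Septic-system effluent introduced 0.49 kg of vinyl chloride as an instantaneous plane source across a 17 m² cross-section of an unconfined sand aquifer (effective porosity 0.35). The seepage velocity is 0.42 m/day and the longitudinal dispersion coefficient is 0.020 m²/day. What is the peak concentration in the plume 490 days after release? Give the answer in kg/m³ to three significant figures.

0.00742 kg/m³

The peak of an instantaneous 1D plume sits at x = vt; there the Gaussian factor is 1 and C_max = M/(n_e·A·√(4πDt)), where n_e·A is the pore area the mass is dissolved in.
√(4πDt) = √(4π × 0.020 × 490) = 11.10 m, so C_max = 0.49/(0.35 × 17 × 11.10) = 0.00742 kg/m³.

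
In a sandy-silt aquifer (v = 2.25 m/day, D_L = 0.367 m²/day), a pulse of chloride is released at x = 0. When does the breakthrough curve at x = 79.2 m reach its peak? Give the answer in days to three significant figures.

For the 1D instantaneous-source solution, setting ∂C/∂t = 0 at fixed x gives v²t² + 2Dt − x² = 0, so t = (√(D² + v²x²) − D)/v².
√(D² + v²x²) = √(0.367² + 2.25² × 79.2²) = 178.2; v² = 5.0625.
t = (178.2 − 0.367)/5.0625 = 35.1 days (vs. the pure-advection estimate x/v = 35.2 d).

35.1 days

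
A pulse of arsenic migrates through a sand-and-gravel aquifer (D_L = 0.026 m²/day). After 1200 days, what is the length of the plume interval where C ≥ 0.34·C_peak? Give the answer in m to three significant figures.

23.2 m

The plume is Gaussian with σ = √(2Dt) = √(2 × 0.026 × 1200) = 7.899 m.
C/C_peak = exp(−Δx²/(2σ²)) = 0.34 ⇒ Δx = σ·√(−2 ln 0.34) = 7.899 × 1.469 = 11.60 m.
Width = 2Δx = 23.2 m.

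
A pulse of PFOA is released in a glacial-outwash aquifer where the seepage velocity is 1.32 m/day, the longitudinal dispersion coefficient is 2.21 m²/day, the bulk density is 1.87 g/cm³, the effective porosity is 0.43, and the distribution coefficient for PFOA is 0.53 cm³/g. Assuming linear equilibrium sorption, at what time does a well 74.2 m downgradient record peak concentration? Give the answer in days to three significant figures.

182 days

Retardation factor R = 1 + ρ_b·K_d/n = 1 + 1.87 × 0.53/0.43 = 3.305.
Sorption retards both mechanisms: v_R = v/R = 0.3994 m/day, D_R = D/R = 0.6687 m²/day.
Peak time from v_R²t² + 2D_R t − x² = 0: t = (√(D_R² + v_R²x²) − D_R)/v_R².
√(D_R² + v_R²x²) = √(0.6687² + 0.3994² × 74.2²) = 29.64; v_R² = 0.1595.
t = (29.64 − 0.6687)/0.1595 = 182 days.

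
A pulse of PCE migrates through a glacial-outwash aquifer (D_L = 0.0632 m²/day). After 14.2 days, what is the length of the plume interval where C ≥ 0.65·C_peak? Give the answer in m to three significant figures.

The plume is Gaussian with σ = √(2Dt) = √(2 × 0.0632 × 14.2) = 1.340 m.
C/C_peak = exp(−Δx²/(2σ²)) = 0.65 ⇒ Δx = σ·√(−2 ln 0.65) = 1.340 × 0.9282 = 1.244 m.
Width = 2Δx = 2.49 m.

2.49 m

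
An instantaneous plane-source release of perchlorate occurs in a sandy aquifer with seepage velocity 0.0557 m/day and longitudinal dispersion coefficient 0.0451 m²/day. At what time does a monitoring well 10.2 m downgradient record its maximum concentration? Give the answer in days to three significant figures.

169 days

For the 1D instantaneous-source solution, setting ∂C/∂t = 0 at fixed x gives v²t² + 2Dt − x² = 0, so t = (√(D² + v²x²) − D)/v².
√(D² + v²x²) = √(0.0451² + 0.0557² × 10.2²) = 0.5699; v² = 0.00310249.
t = (0.5699 − 0.0451)/0.00310249 = 169 days (vs. the pure-advection estimate x/v = 183 d).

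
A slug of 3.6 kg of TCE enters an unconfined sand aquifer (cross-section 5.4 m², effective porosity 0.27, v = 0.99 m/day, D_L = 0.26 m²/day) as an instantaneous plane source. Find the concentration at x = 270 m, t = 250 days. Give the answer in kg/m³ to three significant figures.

For an instantaneous plane source, C(x,t) = M/(n_e·A·√(4πDt)) · exp(−(x−vt)²/(4Dt)), with n_e·A the pore (flow) area.
Plume center vt = 0.99 × 250 = 247.5 m, so the well at 270 m is 22.5 m downgradient of the peak.
√(4πDt) = 28.58 m, giving peak height M/(n_e·A·√(4πDt)) = 3.6/(0.27 × 5.4 × 28.58) = 0.08639 kg/m³.
(x−vt)²/(4Dt) = (22.5)²/(4 × 0.26 × 250) = 1.947; exp(−1.947) = 0.1427.
C = 0.08639 × 0.1427 = 0.0123 kg/m³.

0.0123 kg/m³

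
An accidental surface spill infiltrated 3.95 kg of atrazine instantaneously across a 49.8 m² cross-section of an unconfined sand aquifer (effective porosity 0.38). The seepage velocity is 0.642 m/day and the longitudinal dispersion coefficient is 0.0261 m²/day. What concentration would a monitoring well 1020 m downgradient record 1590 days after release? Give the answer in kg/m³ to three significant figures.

For an instantaneous plane source, C(x,t) = M/(n_e·A·√(4πDt)) · exp(−(x−vt)²/(4Dt)), with n_e·A the pore (flow) area.
Plume center vt = 0.642 × 1590 = 1020.78 m, so the well at 1020 m is 0.78 m upgradient of the peak.
√(4πDt) = 22.84 m, giving peak height M/(n_e·A·√(4πDt)) = 3.95/(0.38 × 49.8 × 22.84) = 0.009139 kg/m³.
(x−vt)²/(4Dt) = (-0.78)²/(4 × 0.0261 × 1590) = 0.003665; exp(−0.003665) = 0.9963.
C = 0.009139 × 0.9963 = 0.00911 kg/m³.

0.00911 kg/m³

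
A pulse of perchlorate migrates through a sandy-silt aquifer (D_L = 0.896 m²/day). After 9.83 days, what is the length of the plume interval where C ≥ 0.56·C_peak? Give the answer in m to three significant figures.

The plume is Gaussian with σ = √(2Dt) = √(2 × 0.896 × 9.83) = 4.197 m.
C/C_peak = exp(−Δx²/(2σ²)) = 0.56 ⇒ Δx = σ·√(−2 ln 0.56) = 4.197 × 1.077 = 4.520 m.
Width = 2Δx = 9.04 m.

9.04 m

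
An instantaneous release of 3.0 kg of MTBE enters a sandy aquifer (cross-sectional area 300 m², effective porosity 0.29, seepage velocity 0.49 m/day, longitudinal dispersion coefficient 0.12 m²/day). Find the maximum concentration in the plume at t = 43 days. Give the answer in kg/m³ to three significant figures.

0.00428 kg/m³

The peak of an instantaneous 1D plume sits at x = vt; there the Gaussian factor is 1 and C_max = M/(n_e·A·√(4πDt)), where n_e·A is the pore area the mass is dissolved in.
√(4πDt) = √(4π × 0.12 × 43) = 8.052 m, so C_max = 3.0/(0.29 × 300 × 8.052) = 0.00428 kg/m³.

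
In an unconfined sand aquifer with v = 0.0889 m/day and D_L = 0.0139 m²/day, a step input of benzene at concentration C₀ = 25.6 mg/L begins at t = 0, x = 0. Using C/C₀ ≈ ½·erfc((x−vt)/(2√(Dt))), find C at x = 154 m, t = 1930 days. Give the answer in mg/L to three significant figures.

25.4 mg/L

For a continuous step input, C/C₀ ≈ ½·erfc((x−vt)/(2√(Dt))).
vt = 0.0889 × 1930 = 171.577 m and 2√(Dt) = 2√(0.0139 × 1930) = 10.36 m.
Argument (x−vt)/(2√(Dt)) = (154 − 171.577)/10.36 = -1.697; ½·erfc(-1.697) = 0.9918.
C = 25.6 × 0.9918 = 25.4 mg/L.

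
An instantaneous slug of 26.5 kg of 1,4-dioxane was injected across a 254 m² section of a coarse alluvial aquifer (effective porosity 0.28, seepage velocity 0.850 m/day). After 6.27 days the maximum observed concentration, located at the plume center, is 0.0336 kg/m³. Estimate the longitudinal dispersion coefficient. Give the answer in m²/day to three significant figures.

1.56 m²/day

At the plume center C_max = M/(n_e·A·√(4πDt)), so D = M²/(4πt·(n_e·A·C_max)²).
n_e·A·C_max = 0.28 × 254 × 0.0336 = 2.390 kg/m.
D = 26.5²/(4π × 6.27 × 2.390²) = 1.56 m²/day.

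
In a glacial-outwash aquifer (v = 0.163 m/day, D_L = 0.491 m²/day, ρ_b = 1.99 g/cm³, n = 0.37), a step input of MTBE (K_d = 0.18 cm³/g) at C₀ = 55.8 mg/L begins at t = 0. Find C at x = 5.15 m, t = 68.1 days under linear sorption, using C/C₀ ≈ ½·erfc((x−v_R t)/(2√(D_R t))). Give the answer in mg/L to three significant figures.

29.8 mg/L

Retardation factor R = 1 + ρ_b·K_d/n = 1 + 1.99 × 0.18/0.37 = 1.968.
Sorption retards both mechanisms: v_R = v/R = 0.08283 m/day, D_R = D/R = 0.2495 m²/day.
v_R·t = 0.08283 × 68.1 = 5.640723 m; 2√(D_R t) = 8.244 m; argument = (5.15 − 5.640723)/8.244 = -0.05952.
C = C₀ × ½·erfc(-0.05952) = 55.8 × 0.5335 = 29.8 mg/L.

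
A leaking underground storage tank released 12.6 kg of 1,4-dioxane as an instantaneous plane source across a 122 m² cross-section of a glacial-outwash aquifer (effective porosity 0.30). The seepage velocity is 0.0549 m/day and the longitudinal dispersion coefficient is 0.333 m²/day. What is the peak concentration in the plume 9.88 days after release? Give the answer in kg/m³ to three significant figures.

The peak of an instantaneous 1D plume sits at x = vt; there the Gaussian factor is 1 and C_max = M/(n_e·A·√(4πDt)), where n_e·A is the pore area the mass is dissolved in.
√(4πDt) = √(4π × 0.333 × 9.88) = 6.430 m, so C_max = 12.6/(0.30 × 122 × 6.430) = 0.0535 kg/m³.

0.0535 kg/m³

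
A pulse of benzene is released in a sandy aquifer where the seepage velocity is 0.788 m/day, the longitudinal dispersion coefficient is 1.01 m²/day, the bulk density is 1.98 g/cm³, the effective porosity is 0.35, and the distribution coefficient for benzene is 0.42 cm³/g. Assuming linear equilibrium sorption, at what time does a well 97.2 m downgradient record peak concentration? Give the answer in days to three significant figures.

Retardation factor R = 1 + ρ_b·K_d/n = 1 + 1.98 × 0.42/0.35 = 3.376.
Sorption retards both mechanisms: v_R = v/R = 0.2334 m/day, D_R = D/R = 0.2992 m²/day.
Peak time from v_R²t² + 2D_R t − x² = 0: t = (√(D_R² + v_R²x²) − D_R)/v_R².
√(D_R² + v_R²x²) = √(0.2992² + 0.2334² × 97.2²) = 22.69; v_R² = 0.05448.
t = (22.69 − 0.2992)/0.05448 = 411 days.

411 days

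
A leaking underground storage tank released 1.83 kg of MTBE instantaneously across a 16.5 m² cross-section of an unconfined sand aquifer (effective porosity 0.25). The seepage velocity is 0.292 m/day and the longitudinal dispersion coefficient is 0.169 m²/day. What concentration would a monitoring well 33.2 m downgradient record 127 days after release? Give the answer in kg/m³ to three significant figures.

0.0227 kg/m³

For an instantaneous plane source, C(x,t) = M/(n_e·A·√(4πDt)) · exp(−(x−vt)²/(4Dt)), with n_e·A the pore (flow) area.
Plume center vt = 0.292 × 127 = 37.084 m, so the well at 33.2 m is 3.884 m upgradient of the peak.
√(4πDt) = 16.42 m, giving peak height M/(n_e·A·√(4πDt)) = 1.83/(0.25 × 16.5 × 16.42) = 0.02702 kg/m³.
(x−vt)²/(4Dt) = (-3.884)²/(4 × 0.169 × 127) = 0.1757; exp(−0.1757) = 0.8389.
C = 0.02702 × 0.8389 = 0.0227 kg/m³.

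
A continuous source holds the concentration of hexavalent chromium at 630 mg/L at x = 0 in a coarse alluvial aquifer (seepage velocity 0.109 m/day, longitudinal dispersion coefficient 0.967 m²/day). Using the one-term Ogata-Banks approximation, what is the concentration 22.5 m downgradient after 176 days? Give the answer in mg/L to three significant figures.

270 mg/L

For a continuous step input, C/C₀ ≈ ½·erfc((x−vt)/(2√(Dt))).
vt = 0.109 × 176 = 19.184 m and 2√(Dt) = 2√(0.967 × 176) = 26.09 m.
Argument (x−vt)/(2√(Dt)) = (22.5 − 19.184)/26.09 = 0.1271; ½·erfc(0.1271) = 0.4287.
C = 630 × 0.4287 = 270 mg/L.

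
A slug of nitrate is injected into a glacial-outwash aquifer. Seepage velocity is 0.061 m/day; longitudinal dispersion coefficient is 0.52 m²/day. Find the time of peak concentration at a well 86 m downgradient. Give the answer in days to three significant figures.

For the 1D instantaneous-source solution, setting ∂C/∂t = 0 at fixed x gives v²t² + 2Dt − x² = 0, so t = (√(D² + v²x²) − D)/v².
√(D² + v²x²) = √(0.52² + 0.061² × 86²) = 5.272; v² = 0.003721.
t = (5.272 − 0.52)/0.003721 = 1280 days (vs. the pure-advection estimate x/v = 1410 d).

1280 days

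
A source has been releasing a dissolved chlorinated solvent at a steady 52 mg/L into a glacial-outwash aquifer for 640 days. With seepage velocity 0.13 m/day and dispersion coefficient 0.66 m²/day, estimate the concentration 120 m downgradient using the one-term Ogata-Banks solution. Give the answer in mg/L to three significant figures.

For a continuous step input, C/C₀ ≈ ½·erfc((x−vt)/(2√(Dt))).
vt = 0.13 × 640 = 83.2 m and 2√(Dt) = 2√(0.66 × 640) = 41.10 m.
Argument (x−vt)/(2√(Dt)) = (120 − 83.2)/41.10 = 0.8954; ½·erfc(0.8954) = 0.1027.
C = 52 × 0.1027 = 5.34 mg/L.

5.34 mg/L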